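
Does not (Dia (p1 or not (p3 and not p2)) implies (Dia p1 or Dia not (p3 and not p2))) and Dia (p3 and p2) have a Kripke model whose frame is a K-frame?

No, unsatisfiable

1. not (Dia (p1 or not (p3 and not p2)) implies (Dia p1 or Dia not (p3 and not p2))) and Dia (p3 and p2), u
2. not (Dia (p1 or not (p3 and not p2)) implies (Dia p1 or Dia not (p3 and not p2))), u
3. Dia (p3 and p2), u
4. Dia (p1 or not (p3 and not p2)), u
5. not (Dia p1 or Dia not (p3 and not p2)), u
6. not Dia p1, u
7. not Dia not (p3 and not p2), u
8. p3 and p2, v
9. p3, v
10. p2, v
11. not p1, v
12. p3 and not p2, v
13. not p2, v
Accessibility: uRv
Branch closes: p2 and not p2 both at v.
All branches of the tableau close; one closing branch shown above.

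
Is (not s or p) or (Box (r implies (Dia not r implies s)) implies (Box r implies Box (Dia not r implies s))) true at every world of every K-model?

Valid

Tableau for the negation not ((not s or p) or (Box (r implies (Dia not r implies s)) implies (Box r implies Box (Dia not r implies s)))):
1. not ((not s or p) or (Box (r implies (Dia not r implies s)) implies (Box r implies Box (Dia not r implies s)))), w0
2. not (not s or p), w0
3. not (Box (r implies (Dia not r implies s)) implies (Box r implies Box (Dia not r implies s))), w0
4. s, w0
5. not p, w0
6. Box (r implies (Dia not r implies s)), w0
7. not (Box r implies Box (Dia not r implies s)), w0
8. Box r, w0
9. not Box (Dia not r implies s), w0
10. not (Dia not r implies s), w1
11. Dia not r, w1
12. not s, w1
13. r implies (Dia not r implies s), w1
14. r, w1
15. Dia not r implies s, w1
16. not Dia not r, w1
17. not r, w2
18. r, w2
Accessibility: w0Rw1, w1Rw2
Branch closes: r and not r both at w2.
Every branch of the negation's tableau closes; the branch above is one of them.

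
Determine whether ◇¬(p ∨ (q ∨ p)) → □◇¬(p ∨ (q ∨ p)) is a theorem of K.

Invalid (countermodel exists)

Tableau for the negation ¬(◇¬(p ∨ (q ∨ p)) → □◇¬(p ∨ (q ∨ p))):
1. ¬(◇¬(p ∨ (q ∨ p)) → □◇¬(p ∨ (q ∨ p))), u
2. ◇¬(p ∨ (q ∨ p)), u
3. ¬□◇¬(p ∨ (q ∨ p)), u
4. ¬(p ∨ (q ∨ p)), v
5. ¬p, v
6. ¬(q ∨ p), v
7. ¬q, v
8. ¬◇¬(p ∨ (q ∨ p)), w
Accessibility: uRv, uRw
The negation has an open branch (countermodel exists).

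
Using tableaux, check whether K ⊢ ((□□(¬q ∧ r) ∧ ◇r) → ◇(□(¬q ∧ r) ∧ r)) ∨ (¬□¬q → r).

Valid in K

Tableau for the negation ¬(((□□(¬q ∧ r) ∧ ◇r) → ◇(□(¬q ∧ r) ∧ r)) ∨ (¬□¬q → r)):
1. ¬(((□□(¬q ∧ r) ∧ ◇r) → ◇(□(¬q ∧ r) ∧ r)) ∨ (¬□¬q → r)), w0
2. ¬((□□(¬q ∧ r) ∧ ◇r) → ◇(□(¬q ∧ r) ∧ r)), w0   [¬∨-rule on 1]
3. ¬(¬□¬q → r), w0   [¬∨-rule on 1]
4. □□(¬q ∧ r) ∧ ◇r, w0   [¬→-rule on 2]
5. ¬◇(□(¬q ∧ r) ∧ r), w0   [¬→-rule on 2]
6. ¬□¬q, w0   [¬→-rule on 3]
7. ¬r, w0   [¬→-rule on 3]
8. □□(¬q ∧ r), w0   [∧-rule on 4]
9. ◇r, w0   [∧-rule on 4]
10. q, w1   [¬□-rule on 6: fresh world w1, w0Rw1]
11. ¬(□(¬q ∧ r) ∧ r), w1   [¬◇-rule on 5 via w0Rw1]
12. □(¬q ∧ r), w1   [□-rule on 8 via w0Rw1]
13. ¬r, w1   [¬∧-rule on 11 (branches; this branch)]
14. r, w2   [◇-rule on 9: fresh world w2, w0Rw2]
15. ¬(□(¬q ∧ r) ∧ r), w2   [¬◇-rule on 5 via w0Rw2]
16. □(¬q ∧ r), w2   [□-rule on 8 via w0Rw2]
17. ¬□(¬q ∧ r), w2   [¬∧-rule on 15 (branches; this branch)]
18. ¬(¬q ∧ r), w3   [¬□-rule on 17: fresh world w3, w2Rw3]
19. ¬q ∧ r, w3   [□-rule on 16 via w2Rw3]
20. ¬q, w3   [∧-rule on 19]
21. r, w3   [∧-rule on 19]
22. ¬r, w3   [¬∧-rule on 18 (branches; this branch)]
Accessibility: w0Rw1, w0Rw2, w2Rw3
Branch closes: r and ¬r both at w3.
Every branch of the negation's tableau closes; the branch above is one of them.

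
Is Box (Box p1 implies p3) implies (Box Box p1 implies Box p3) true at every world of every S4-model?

Tableau for the negation not (Box (Box p1 implies p3) implies (Box Box p1 implies Box p3)):
1. not (Box (Box p1 implies p3) implies (Box Box p1 implies Box p3)), w0
2. Box (Box p1 implies p3), w0
3. not (Box Box p1 implies Box p3), w0
4. Box Box p1, w0
5. not Box p3, w0
6. Box p1 implies p3, w0
7. Box p1, w0
8. p1, w0
9. p3, w0
10. not p3, w1
11. Box p1 implies p3, w1
12. Box p1, w1
13. p1, w1
14. not Box p1, w1
15. not p1, w2
16. Box p1 implies p3, w2
17. Box p1, w2
18. p1, w2
Accessibility: w0Rw0, w0Rw1, w0Rw2, w1Rw1, w1Rw2, w2Rw2
Branch closes: p1 and not p1 both at w2.
Every branch of the negation's tableau closes; the branch above is one of them.

Valid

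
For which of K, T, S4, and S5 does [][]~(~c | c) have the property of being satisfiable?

T-tableau for the formula:
1. [][]~(~c | c), u
2. []~(~c | c), u
3. ~(~c | c), u
4. c, u
5. ~c, u
Accessibility: uRu
Branch closes: c and ~c both at u.
Every branch closes (one shown): unsatisfiable in T, hence also in S4, S5 (every S4/S5-frame is a T-frame).
K-tableau for the formula:
1. [][]~(~c | c), u
Complete open branch: satisfiable in K.

K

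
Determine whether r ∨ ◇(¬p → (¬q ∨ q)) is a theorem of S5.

Yes, valid

Tableau for the negation ¬(r ∨ ◇(¬p → (¬q ∨ q))):
1. ¬(r ∨ ◇(¬p → (¬q ∨ q))), 0
2. ¬r, 0
3. ¬◇(¬p → (¬q ∨ q)), 0
4. ¬(¬p → (¬q ∨ q)), 0
5. ¬p, 0
6. ¬(¬q ∨ q), 0
7. q, 0
8. ¬q, 0
Accessibility: 0R0
Branch closes: q and ¬q both at 0.
All branches of the negation close; one closing branch shown above.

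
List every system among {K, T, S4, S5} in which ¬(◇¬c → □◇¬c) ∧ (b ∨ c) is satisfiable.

K, T, S4

S4-tableau for the formula:
1. ¬(◇¬c → □◇¬c) ∧ (b ∨ c), 0
2. ¬(◇¬c → □◇¬c), 0   [∧-rule on 1]
3. b ∨ c, 0   [∧-rule on 1]
4. ◇¬c, 0   [¬→-rule on 2]
5. ¬□◇¬c, 0   [¬→-rule on 2]
6. c, 0   [∨-rule on 3 (branches; this branch)]
7. ¬c, 1   [◇-rule on 4: fresh world 1, 0R1]
8. ¬◇¬c, 2   [¬□-rule on 5: fresh world 2, 0R2]
9. c, 2   [¬◇-rule on 8 via 2R2]
Accessibility: 0R0, 0R1, 0R2, 1R1, 2R2
Complete open branch: satisfiable in S4, hence also in K, T (this S4-model is also a K-model and a T-model).
S5-tableau for the formula:
1. ¬(◇¬c → □◇¬c) ∧ (b ∨ c), 0
2. ¬(◇¬c → □◇¬c), 0   [∧-rule on 1]
3. b ∨ c, 0   [∧-rule on 1]
4. ◇¬c, 0   [¬→-rule on 2]
5. ¬□◇¬c, 0   [¬→-rule on 2]
6. b, 0   [∨-rule on 3 (branches; this branch)]
7. ¬c, 1   [◇-rule on 4: fresh world 1, 0R1]
8. ¬◇¬c, 2   [¬□-rule on 5: fresh world 2, 0R2]
9. c, 0   [¬◇-rule on 8 via 2R0]
10. c, 1   [¬◇-rule on 8 via 2R1]
Accessibility: 0R0, 0R1, 0R2, 1R0, 1R1, 1R2, 2R0, 2R1, 2R2
Branch closes: c and ¬c both at 1.
Every branch closes (one shown): unsatisfiable in S5.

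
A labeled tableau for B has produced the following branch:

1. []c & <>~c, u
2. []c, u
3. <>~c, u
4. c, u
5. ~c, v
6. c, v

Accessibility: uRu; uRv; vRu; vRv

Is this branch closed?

Both c and ~c appear at v.

Yes, closed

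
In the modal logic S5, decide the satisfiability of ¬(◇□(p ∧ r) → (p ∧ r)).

1. ¬(◇□(p ∧ r) → (p ∧ r)), 0
2. ◇□(p ∧ r), 0
3. ¬(p ∧ r), 0
4. ¬r, 0
5. □(p ∧ r), 1
6. p ∧ r, 0
7. p, 0
8. r, 0
Accessibility: 0R0, 0R1, 1R0, 1R1
Branch closes: r and ¬r both at 0.
Every branch closes; the branch above is one of them.

Unsatisfiable (every branch closes)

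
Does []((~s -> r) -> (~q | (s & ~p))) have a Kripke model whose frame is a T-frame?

1. []((~s -> r) -> (~q | (s & ~p))), w0
2. (~s -> r) -> (~q | (s & ~p)), w0
3. ~q | (s & ~p), w0
4. s & ~p, w0
5. s, w0
6. ~p, w0
Accessibility: w0Rw0

Yes, satisfiable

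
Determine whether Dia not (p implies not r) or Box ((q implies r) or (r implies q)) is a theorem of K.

Valid in K

Tableau for the negation not (Dia not (p implies not r) or Box ((q implies r) or (r implies q))):
1. not (Dia not (p implies not r) or Box ((q implies r) or (r implies q))), 0
2. not Dia not (p implies not r), 0
3. not Box ((q implies r) or (r implies q)), 0
4. not ((q implies r) or (r implies q)), 1
5. not (q implies r), 1
6. not (r implies q), 1
7. q, 1
8. not r, 1
9. r, 1
10. not q, 1
Accessibility: 0R1
Branch closes: r and not r both at 1.
All branches of the negation close; one closing branch shown above.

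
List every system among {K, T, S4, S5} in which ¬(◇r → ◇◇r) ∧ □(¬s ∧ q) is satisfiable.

K

T-tableau for the formula:
1. ¬(◇r → ◇◇r) ∧ □(¬s ∧ q), w0
2. ¬(◇r → ◇◇r), w0   [∧-rule on 1]
3. □(¬s ∧ q), w0   [∧-rule on 1]
4. ◇r, w0   [¬→-rule on 2]
5. ¬◇◇r, w0   [¬→-rule on 2]
6. ¬s ∧ q, w0   [□-rule on 3 via w0Rw0]
7. ¬s, w0   [∧-rule on 6]
8. q, w0   [∧-rule on 6]
9. ¬◇r, w0   [¬◇-rule on 5 via w0Rw0]
10. ¬r, w0   [¬◇-rule on 9 via w0Rw0]
11. r, w1   [◇-rule on 4: fresh world w1, w0Rw1]
12. ¬s ∧ q, w1   [□-rule on 3 via w0Rw1]
13. ¬s, w1   [∧-rule on 12]
14. q, w1   [∧-rule on 12]
15. ¬◇r, w1   [¬◇-rule on 5 via w0Rw1]
16. ¬r, w1   [¬◇-rule on 9 via w0Rw1]
Accessibility: w0Rw0, w0Rw1, w1Rw1
Branch closes: r and ¬r both at w1.
Every branch closes (one shown): unsatisfiable in T, hence also in S4, S5 (every S4/S5-frame is a T-frame).
K-tableau for the formula:
1. ¬(◇r → ◇◇r) ∧ □(¬s ∧ q), w0
2. ¬(◇r → ◇◇r), w0   [∧-rule on 1]
3. □(¬s ∧ q), w0   [∧-rule on 1]
4. ◇r, w0   [¬→-rule on 2]
5. ¬◇◇r, w0   [¬→-rule on 2]
6. r, w1   [◇-rule on 4: fresh world w1, w0Rw1]
7. ¬s ∧ q, w1   [□-rule on 3 via w0Rw1]
8. ¬s, w1   [∧-rule on 7]
9. q, w1   [∧-rule on 7]
10. ¬◇r, w1   [¬◇-rule on 5 via w0Rw1]
Accessibility: w0Rw1
Complete open branch: satisfiable in K.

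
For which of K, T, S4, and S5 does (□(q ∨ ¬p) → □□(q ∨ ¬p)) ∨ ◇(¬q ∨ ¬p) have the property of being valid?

S4-tableau for the negation ¬((□(q ∨ ¬p) → □□(q ∨ ¬p)) ∨ ◇(¬q ∨ ¬p)):
1. ¬((□(q ∨ ¬p) → □□(q ∨ ¬p)) ∨ ◇(¬q ∨ ¬p)), w0
2. ¬(□(q ∨ ¬p) → □□(q ∨ ¬p)), w0
3. ¬◇(¬q ∨ ¬p), w0
4. □(q ∨ ¬p), w0
5. ¬□□(q ∨ ¬p), w0
6. ¬(¬q ∨ ¬p), w0
7. q, w0
8. p, w0
9. q ∨ ¬p, w0
10. ¬□(q ∨ ¬p), w1
11. ¬(¬q ∨ ¬p), w1
12. q, w1
13. p, w1
14. q ∨ ¬p, w1
15. ¬(q ∨ ¬p), w2
16. ¬q, w2
17. p, w2
18. ¬(¬q ∨ ¬p), w2
19. q, w2
Accessibility: w0Rw0, w0Rw1, w0Rw2, w1Rw1, w1Rw2, w2Rw2
Branch closes: q and ¬q both at w2.
Every branch closes (one shown): valid in S4, hence also in S5 (every theorem of S4 is a theorem of S5).
T-tableau for the negation ¬((□(q ∨ ¬p) → □□(q ∨ ¬p)) ∨ ◇(¬q ∨ ¬p)):
1. ¬((□(q ∨ ¬p) → □□(q ∨ ¬p)) ∨ ◇(¬q ∨ ¬p)), w0
2. ¬(□(q ∨ ¬p) → □□(q ∨ ¬p)), w0
3. ¬◇(¬q ∨ ¬p), w0
4. □(q ∨ ¬p), w0
5. ¬□□(q ∨ ¬p), w0
6. ¬(¬q ∨ ¬p), w0
7. q, w0
8. p, w0
9. q ∨ ¬p, w0
10. ¬□(q ∨ ¬p), w1
11. ¬(¬q ∨ ¬p), w1
12. q, w1
13. p, w1
14. q ∨ ¬p, w1
15. ¬(q ∨ ¬p), w2
16. ¬q, w2
17. p, w2
Accessibility: w0Rw0, w0Rw1, w1Rw1, w1Rw2, w2Rw2
Complete open branch: countermodel on a T-frame, so not valid in T, nor in K (the same frame is also a K-frame).

S4, S5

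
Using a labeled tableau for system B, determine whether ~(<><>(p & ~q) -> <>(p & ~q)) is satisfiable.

Satisfiable

1. ~(<><>(p & ~q) -> <>(p & ~q)), 0
2. <><>(p & ~q), 0
3. ~<>(p & ~q), 0
4. ~(p & ~q), 0
5. q, 0
6. <>(p & ~q), 1
7. ~(p & ~q), 1
8. q, 1
9. p & ~q, 2
10. p, 2
11. ~q, 2
Accessibility: 0R0, 0R1, 1R0, 1R1, 1R2, 2R1, 2R2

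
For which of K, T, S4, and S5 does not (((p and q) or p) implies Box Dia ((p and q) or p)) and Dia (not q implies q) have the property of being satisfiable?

S4-tableau for the formula:
1. not (((p and q) or p) implies Box Dia ((p and q) or p)) and Dia (not q implies q), w0
2. not (((p and q) or p) implies Box Dia ((p and q) or p)), w0
3. Dia (not q implies q), w0
4. (p and q) or p, w0
5. not Box Dia ((p and q) or p), w0
6. p, w0
7. not q implies q, w1
8. q, w1
9. not Dia ((p and q) or p), w2
10. not ((p and q) or p), w2
11. not (p and q), w2
12. not p, w2
13. not q, w2
Accessibility: w0Rw0, w0Rw1, w0Rw2, w1Rw1, w2Rw2
Complete open branch: satisfiable in S4, hence also in K, T (this S4-model is also a K-model and a T-model).
S5-tableau for the formula:
1. not (((p and q) or p) implies Box Dia ((p and q) or p)) and Dia (not q implies q), w0
2. not (((p and q) or p) implies Box Dia ((p and q) or p)), w0
3. Dia (not q implies q), w0
4. (p and q) or p, w0
5. not Box Dia ((p and q) or p), w0
6. p and q, w0
7. p, w0
8. q, w0
9. not q implies q, w1
10. q, w1
11. not Dia ((p and q) or p), w2
12. not ((p and q) or p), w0
13. not (p and q), w0
14. not p, w0
Accessibility: w0Rw0, w0Rw1, w0Rw2, w1Rw0, w1Rw1, w1Rw2, w2Rw0, w2Rw1, w2Rw2
Branch closes: p and not p both at w0.
Every branch closes (one shown): unsatisfiable in S5.

K, T, S4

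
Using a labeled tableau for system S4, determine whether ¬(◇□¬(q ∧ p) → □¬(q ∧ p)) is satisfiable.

1. ¬(◇□¬(q ∧ p) → □¬(q ∧ p)), w0
2. ◇□¬(q ∧ p), w0   [¬→-rule on 1]
3. ¬□¬(q ∧ p), w0   [¬→-rule on 1]
4. □¬(q ∧ p), w1   [◇-rule on 2: fresh world w1, w0Rw1]
5. ¬(q ∧ p), w1   [□-rule on 4 via w1Rw1]
6. ¬p, w1   [¬∧-rule on 5 (branches; this branch)]
7. q ∧ p, w2   [¬□-rule on 3: fresh world w2, w0Rw2]
8. q, w2   [∧-rule on 7]
9. p, w2   [∧-rule on 7]
Accessibility: w0Rw0, w0Rw1, w0Rw2, w1Rw1, w2Rw2

Satisfiable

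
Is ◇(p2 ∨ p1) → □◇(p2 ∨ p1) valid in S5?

Tableau for the negation ¬(◇(p2 ∨ p1) → □◇(p2 ∨ p1)):
1. ¬(◇(p2 ∨ p1) → □◇(p2 ∨ p1)), 0
2. ◇(p2 ∨ p1), 0
3. ¬□◇(p2 ∨ p1), 0
4. p2 ∨ p1, 1
5. p1, 1
6. ¬◇(p2 ∨ p1), 2
7. ¬(p2 ∨ p1), 0
8. ¬p2, 0
9. ¬p1, 0
10. ¬(p2 ∨ p1), 1
11. ¬p2, 1
12. ¬p1, 1
Accessibility: 0R0, 0R1, 0R2, 1R0, 1R1, 1R2, 2R0, 2R1, 2R2
Branch closes: p1 and ¬p1 both at 1.
Every branch of the negation's tableau closes; the branch above is one of them.

Valid in S5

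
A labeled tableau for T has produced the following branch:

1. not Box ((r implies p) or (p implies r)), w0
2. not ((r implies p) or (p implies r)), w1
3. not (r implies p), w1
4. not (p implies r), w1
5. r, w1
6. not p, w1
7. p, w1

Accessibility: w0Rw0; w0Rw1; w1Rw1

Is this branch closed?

Closed

Both p and not p appear at w1.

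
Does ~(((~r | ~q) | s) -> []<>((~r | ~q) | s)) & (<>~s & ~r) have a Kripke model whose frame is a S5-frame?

Unsatisfiable

1. ~(((~r | ~q) | s) -> []<>((~r | ~q) | s)) & (<>~s & ~r), 0
2. ~(((~r | ~q) | s) -> []<>((~r | ~q) | s)), 0
3. <>~s & ~r, 0
4. (~r | ~q) | s, 0
5. ~[]<>((~r | ~q) | s), 0
6. <>~s, 0
7. ~r, 0
8. ~r | ~q, 0
9. ~q, 0
10. ~<>((~r | ~q) | s), 1
11. ~((~r | ~q) | s), 0
12. ~(~r | ~q), 0
13. ~s, 0
14. r, 0
15. q, 0
Accessibility: 0R0, 0R1, 1R0, 1R1
Branch closes: r and ~r both at 0.
Every branch closes; the branch above is one of them.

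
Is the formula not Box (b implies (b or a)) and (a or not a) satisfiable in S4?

1. not Box (b implies (b or a)) and (a or not a), w0
2. not Box (b implies (b or a)), w0
3. a or not a, w0
4. not a, w0
5. not (b implies (b or a)), w1
6. b, w1
7. not (b or a), w1
8. not b, w1
9. not a, w1
Accessibility: w0Rw0, w0Rw1, w1Rw1
Branch closes: b and not b both at w1.
Every branch closes; the branch above is one of them.

Unsatisfiable (every branch closes)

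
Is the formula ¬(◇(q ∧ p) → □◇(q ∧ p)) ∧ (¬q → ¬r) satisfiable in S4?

1. ¬(◇(q ∧ p) → □◇(q ∧ p)) ∧ (¬q → ¬r), u
2. ¬(◇(q ∧ p) → □◇(q ∧ p)), u
3. ¬q → ¬r, u
4. ◇(q ∧ p), u
5. ¬□◇(q ∧ p), u
6. ¬r, u
7. q ∧ p, v
8. q, v
9. p, v
10. ¬◇(q ∧ p), w
11. ¬(q ∧ p), w
12. ¬p, w
Accessibility: uRu, uRv, uRw, vRv, wRw

Satisfiable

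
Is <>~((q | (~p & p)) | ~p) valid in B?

Tableau for the negation ~<>~((q | (~p & p)) | ~p):
1. ~<>~((q | (~p & p)) | ~p), w0
2. (q | (~p & p)) | ~p, w0   [~<>-rule on 1 via w0Rw0]
3. ~p, w0   [|-rule on 2 (branches; this branch)]
Accessibility: w0Rw0
The negation has an open branch (countermodel exists).

Not valid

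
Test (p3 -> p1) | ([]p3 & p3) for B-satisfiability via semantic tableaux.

1. (p3 -> p1) | ([]p3 & p3), w0
2. []p3 & p3, w0   [|-rule on 1 (branches; this branch)]
3. []p3, w0   [&-rule on 2]
4. p3, w0   [&-rule on 2]
Accessibility: w0Rw0

Satisfiable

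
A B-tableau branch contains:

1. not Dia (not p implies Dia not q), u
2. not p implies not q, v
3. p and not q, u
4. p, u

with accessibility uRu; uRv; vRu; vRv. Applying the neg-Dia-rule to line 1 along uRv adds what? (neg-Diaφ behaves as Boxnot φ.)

not (not p implies Dia not q), v

neg-Diaφ behaves as Boxnot φ: propagate the negated body to each accessible world.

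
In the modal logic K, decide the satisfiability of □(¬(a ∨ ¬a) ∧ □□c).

Yes, satisfiable

1. □(¬(a ∨ ¬a) ∧ □□c), w0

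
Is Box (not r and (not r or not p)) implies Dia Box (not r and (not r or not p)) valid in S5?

Tableau for the negation not (Box (not r and (not r or not p)) implies Dia Box (not r and (not r or not p))):
1. not (Box (not r and (not r or not p)) implies Dia Box (not r and (not r or not p))), w0
2. Box (not r and (not r or not p)), w0
3. not Dia Box (not r and (not r or not p)), w0
4. not r and (not r or not p), w0
5. not r, w0
6. not r or not p, w0
7. not Box (not r and (not r or not p)), w0
8. not p, w0
9. not (not r and (not r or not p)), w1
10. not r and (not r or not p), w1
11. not r, w1
12. not r or not p, w1
13. not Box (not r and (not r or not p)), w1
14. not (not r or not p), w1
15. r, w1
16. p, w1
Accessibility: w0Rw0, w0Rw1, w1Rw0, w1Rw1
Branch closes: r and not r both at w1.
Every branch of the negation's tableau closes; the branch above is one of them.

Valid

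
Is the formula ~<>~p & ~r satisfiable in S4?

1. ~<>~p & ~r, w0
2. ~<>~p, w0
3. ~r, w0
4. p, w0
Accessibility: w0Rw0

Satisfiable (open branch found)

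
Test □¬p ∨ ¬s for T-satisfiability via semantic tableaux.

1. □¬p ∨ ¬s, w0
2. ¬s, w0
Accessibility: w0Rw0

Satisfiable (open branch found)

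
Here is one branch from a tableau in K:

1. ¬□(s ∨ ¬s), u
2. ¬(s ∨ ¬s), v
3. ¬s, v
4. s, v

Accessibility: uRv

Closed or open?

Both s and ¬s appear at v.

Yes, closed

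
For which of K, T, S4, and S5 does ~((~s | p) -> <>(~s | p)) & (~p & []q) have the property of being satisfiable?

K-tableau for the formula:
1. ~((~s | p) -> <>(~s | p)) & (~p & []q), u
2. ~((~s | p) -> <>(~s | p)), u
3. ~p & []q, u
4. ~s | p, u
5. ~<>(~s | p), u
6. ~p, u
7. []q, u
8. ~s, u
Complete open branch: satisfiable in K.
T-tableau for the formula:
1. ~((~s | p) -> <>(~s | p)) & (~p & []q), u
2. ~((~s | p) -> <>(~s | p)), u
3. ~p & []q, u
4. ~s | p, u
5. ~<>(~s | p), u
6. ~p, u
7. []q, u
8. ~(~s | p), u
9. s, u
10. q, u
11. p, u
Accessibility: uRu
Branch closes: p and ~p both at u.
Every branch closes (one shown): unsatisfiable in T, hence also in S4, S5 (every S4/S5-frame is a T-frame).

K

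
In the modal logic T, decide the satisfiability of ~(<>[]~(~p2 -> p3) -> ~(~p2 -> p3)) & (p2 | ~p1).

1. ~(<>[]~(~p2 -> p3) -> ~(~p2 -> p3)) & (p2 | ~p1), w0
2. ~(<>[]~(~p2 -> p3) -> ~(~p2 -> p3)), w0
3. p2 | ~p1, w0
4. <>[]~(~p2 -> p3), w0
5. ~p2 -> p3, w0
6. ~p1, w0
7. p3, w0
8. []~(~p2 -> p3), w1
9. ~(~p2 -> p3), w1
10. ~p2, w1
11. ~p3, w1
Accessibility: w0Rw0, w0Rw1, w1Rw1

Satisfiable (open branch found)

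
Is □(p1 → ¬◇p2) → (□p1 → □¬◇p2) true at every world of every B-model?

Yes, valid

Tableau for the negation ¬(□(p1 → ¬◇p2) → (□p1 → □¬◇p2)):
1. ¬(□(p1 → ¬◇p2) → (□p1 → □¬◇p2)), w0
2. □(p1 → ¬◇p2), w0   [¬→-rule on 1]
3. ¬(□p1 → □¬◇p2), w0   [¬→-rule on 1]
4. □p1, w0   [¬→-rule on 3]
5. ¬□¬◇p2, w0   [¬→-rule on 3]
6. p1 → ¬◇p2, w0   [□-rule on 2 via w0Rw0]
7. p1, w0   [□-rule on 4 via w0Rw0]
8. ¬◇p2, w0   [→-rule on 6 (branches; this branch)]
9. ¬p2, w0   [¬◇-rule on 8 via w0Rw0]
10. ◇p2, w1   [¬□-rule on 5: fresh world w1, w0Rw1]
11. p1 → ¬◇p2, w1   [□-rule on 2 via w0Rw1]
12. p1, w1   [□-rule on 4 via w0Rw1]
13. ¬p2, w1   [¬◇-rule on 8 via w0Rw1]
14. ¬◇p2, w1   [→-rule on 11 (branches; this branch)]
15. p2, w2   [◇-rule on 10: fresh world w2, w1Rw2]
16. ¬p2, w2   [¬◇-rule on 14 via w1Rw2]
Accessibility: w0Rw0, w0Rw1, w1Rw0, w1Rw1, w1Rw2, w2Rw1, w2Rw2
Branch closes: p2 and ¬p2 both at w2.
All branches of the negation close; one closing branch shown above.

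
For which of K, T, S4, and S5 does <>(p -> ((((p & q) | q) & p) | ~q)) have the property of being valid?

T-tableau for the negation ~<>(p -> ((((p & q) | q) & p) | ~q)):
1. ~<>(p -> ((((p & q) | q) & p) | ~q)), 0
2. ~(p -> ((((p & q) | q) & p) | ~q)), 0
3. p, 0
4. ~((((p & q) | q) & p) | ~q), 0
5. ~(((p & q) | q) & p), 0
6. q, 0
7. ~((p & q) | q), 0
8. ~(p & q), 0
9. ~q, 0
Accessibility: 0R0
Branch closes: q and ~q both at 0.
Every branch closes (one shown): valid in T, hence also in S4, S5 (every theorem of T is a theorem of S4 and S5).
K-tableau for the negation ~<>(p -> ((((p & q) | q) & p) | ~q)):
1. ~<>(p -> ((((p & q) | q) & p) | ~q)), 0
Complete open branch: countermodel on a K-frame, so not valid in K.

T, S4, S5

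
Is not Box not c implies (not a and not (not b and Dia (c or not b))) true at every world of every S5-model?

No, not valid

Tableau for the negation not (not Box not c implies (not a and not (not b and Dia (c or not b)))):
1. not (not Box not c implies (not a and not (not b and Dia (c or not b)))), u
2. not Box not c, u
3. not (not a and not (not b and Dia (c or not b))), u
4. not b and Dia (c or not b), u
5. not b, u
6. Dia (c or not b), u
7. c, v
8. c or not b, w
9. not b, w
Accessibility: uRu, uRv, uRw, vRu, vRv, vRw, wRu, wRv, wRw
The negation has an open branch (countermodel exists).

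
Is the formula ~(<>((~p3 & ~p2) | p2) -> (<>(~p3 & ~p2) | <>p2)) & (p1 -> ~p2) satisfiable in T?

1. ~(<>((~p3 & ~p2) | p2) -> (<>(~p3 & ~p2) | <>p2)) & (p1 -> ~p2), 0
2. ~(<>((~p3 & ~p2) | p2) -> (<>(~p3 & ~p2) | <>p2)), 0
3. p1 -> ~p2, 0
4. <>((~p3 & ~p2) | p2), 0
5. ~(<>(~p3 & ~p2) | <>p2), 0
6. ~<>(~p3 & ~p2), 0
7. ~<>p2, 0
8. ~(~p3 & ~p2), 0
9. ~p2, 0
10. p3, 0
11. (~p3 & ~p2) | p2, 1
12. ~(~p3 & ~p2), 1
13. ~p2, 1
14. ~p3 & ~p2, 1
15. ~p3, 1
16. p2, 1
Accessibility: 0R0, 0R1, 1R1
Branch closes: p2 and ~p2 both at 1.
Every branch closes; the branch above is one of them.

Unsatisfiable (every branch closes)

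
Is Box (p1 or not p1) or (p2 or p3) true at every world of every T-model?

Tableau for the negation not (Box (p1 or not p1) or (p2 or p3)):
1. not (Box (p1 or not p1) or (p2 or p3)), u
2. not Box (p1 or not p1), u   [neg-or-rule on 1]
3. not (p2 or p3), u   [neg-or-rule on 1]
4. not p2, u   [neg-or-rule on 3]
5. not p3, u   [neg-or-rule on 3]
6. not (p1 or not p1), v   [neg-Box-rule on 2: fresh world v, uRv]
7. not p1, v   [neg-or-rule on 6]
8. p1, v   [neg-or-rule on 6]
Accessibility: uRu, uRv, vRv
Branch closes: p1 and not p1 both at v.
All branches of the negation close; one closing branch shown above.

Valid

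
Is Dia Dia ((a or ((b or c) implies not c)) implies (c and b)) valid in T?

Tableau for the negation not Dia Dia ((a or ((b or c) implies not c)) implies (c and b)):
1. not Dia Dia ((a or ((b or c) implies not c)) implies (c and b)), w0
2. not Dia ((a or ((b or c) implies not c)) implies (c and b)), w0   [neg-Dia-rule on 1 via w0Rw0]
3. not ((a or ((b or c) implies not c)) implies (c and b)), w0   [neg-Dia-rule on 2 via w0Rw0]
4. a or ((b or c) implies not c), w0   [neg-implies-rule on 3]
5. not (c and b), w0   [neg-implies-rule on 3]
6. (b or c) implies not c, w0   [or-rule on 4 (branches; this branch)]
7. not b, w0   [neg-and-rule on 5 (branches; this branch)]
8. not c, w0   [implies-rule on 6 (branches; this branch)]
Accessibility: w0Rw0
The negation has an open branch (countermodel exists).

Not valid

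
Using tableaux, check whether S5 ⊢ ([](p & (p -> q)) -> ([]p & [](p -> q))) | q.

Valid in S5

Tableau for the negation ~(([](p & (p -> q)) -> ([]p & [](p -> q))) | q):
1. ~(([](p & (p -> q)) -> ([]p & [](p -> q))) | q), 0
2. ~([](p & (p -> q)) -> ([]p & [](p -> q))), 0
3. ~q, 0
4. [](p & (p -> q)), 0
5. ~([]p & [](p -> q)), 0
6. p & (p -> q), 0
7. p, 0
8. p -> q, 0
9. ~[](p -> q), 0
10. q, 0
Accessibility: 0R0
Branch closes: q and ~q both at 0.
All branches of the negation close; one closing branch shown above.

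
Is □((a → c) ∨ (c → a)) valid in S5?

Tableau for the negation ¬□((a → c) ∨ (c → a)):
1. ¬□((a → c) ∨ (c → a)), u
2. ¬((a → c) ∨ (c → a)), v   [¬□-rule on 1: fresh world v, uRv]
3. ¬(a → c), v   [¬∨-rule on 2]
4. ¬(c → a), v   [¬∨-rule on 2]
5. a, v   [¬→-rule on 3]
6. ¬c, v   [¬→-rule on 3]
7. c, v   [¬→-rule on 4]
8. ¬a, v   [¬→-rule on 4]
Accessibility: uRu, uRv, vRu, vRv
Branch closes: c and ¬c both at v.
Every branch of the negation's tableau closes; the branch above is one of them.

Valid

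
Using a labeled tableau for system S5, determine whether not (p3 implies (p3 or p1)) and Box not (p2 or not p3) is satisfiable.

Unsatisfiable (every branch closes)

1. not (p3 implies (p3 or p1)) and Box not (p2 or not p3), u
2. not (p3 implies (p3 or p1)), u   [and-rule on 1]
3. Box not (p2 or not p3), u   [and-rule on 1]
4. p3, u   [neg-implies-rule on 2]
5. not (p3 or p1), u   [neg-implies-rule on 2]
6. not p3, u   [neg-or-rule on 5]
7. not p1, u   [neg-or-rule on 5]
Accessibility: uRu
Branch closes: p3 and not p3 both at u.
(One branch shown.) All branches close.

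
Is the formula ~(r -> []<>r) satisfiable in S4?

Satisfiable (open branch found)

1. ~(r -> []<>r), 0
2. r, 0
3. ~[]<>r, 0
4. ~<>r, 1
5. ~r, 1
Accessibility: 0R0, 0R1, 1R1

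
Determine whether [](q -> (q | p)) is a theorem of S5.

Valid in S5

Tableau for the negation ~[](q -> (q | p)):
1. ~[](q -> (q | p)), u
2. ~(q -> (q | p)), v
3. q, v
4. ~(q | p), v
5. ~q, v
6. ~p, v
Accessibility: uRu, uRv, vRu, vRv
Branch closes: q and ~q both at v.
Every branch of the negation's tableau closes; the branch above is one of them.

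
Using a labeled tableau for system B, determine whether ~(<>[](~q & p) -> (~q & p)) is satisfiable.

Unsatisfiable

1. ~(<>[](~q & p) -> (~q & p)), 0
2. <>[](~q & p), 0
3. ~(~q & p), 0
4. ~p, 0
5. [](~q & p), 1
6. ~q & p, 0
7. ~q, 0
8. p, 0
Accessibility: 0R0, 0R1, 1R0, 1R1
Branch closes: p and ~p both at 0.
Every branch closes; the branch above is one of them.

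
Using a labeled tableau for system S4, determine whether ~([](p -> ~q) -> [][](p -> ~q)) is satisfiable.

1. ~([](p -> ~q) -> [][](p -> ~q)), 0
2. [](p -> ~q), 0
3. ~[][](p -> ~q), 0
4. p -> ~q, 0
5. ~q, 0
6. ~[](p -> ~q), 1
7. p -> ~q, 1
8. ~q, 1
9. ~(p -> ~q), 2
10. p, 2
11. q, 2
12. p -> ~q, 2
13. ~q, 2
Accessibility: 0R0, 0R1, 0R2, 1R1, 1R2, 2R2
Branch closes: q and ~q both at 2.
All branches of the tableau close; one closing branch shown above.

Unsatisfiable (every branch closes)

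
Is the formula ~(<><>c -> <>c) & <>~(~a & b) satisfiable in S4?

1. ~(<><>c -> <>c) & <>~(~a & b), u
2. ~(<><>c -> <>c), u
3. <>~(~a & b), u
4. <><>c, u
5. ~<>c, u
6. ~c, u
7. ~(~a & b), v
8. ~c, v
9. ~b, v
10. <>c, w
11. ~c, w
12. c, x
13. ~c, x
Accessibility: uRu, uRv, uRw, uRx, vRv, wRw, wRx, xRx
Branch closes: c and ~c both at x.
Every branch closes; the branch above is one of them.

No, unsatisfiable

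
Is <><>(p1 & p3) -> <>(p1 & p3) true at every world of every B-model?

Tableau for the negation ~(<><>(p1 & p3) -> <>(p1 & p3)):
1. ~(<><>(p1 & p3) -> <>(p1 & p3)), u
2. <><>(p1 & p3), u   [~->-rule on 1]
3. ~<>(p1 & p3), u   [~->-rule on 1]
4. ~(p1 & p3), u   [~<>-rule on 3 via uRu]
5. ~p3, u   [~&-rule on 4 (branches; this branch)]
6. <>(p1 & p3), v   [<>-rule on 2: fresh world v, uRv]
7. ~(p1 & p3), v   [~<>-rule on 3 via uRv]
8. ~p3, v   [~&-rule on 7 (branches; this branch)]
9. p1 & p3, w   [<>-rule on 6: fresh world w, vRw]
10. p1, w   [&-rule on 9]
11. p3, w   [&-rule on 9]
Accessibility: uRu, uRv, vRu, vRv, vRw, wRv, wRw
The negation has an open branch (countermodel exists).

No, not valid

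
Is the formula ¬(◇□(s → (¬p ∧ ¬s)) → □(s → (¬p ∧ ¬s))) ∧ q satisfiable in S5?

Unsatisfiable

1. ¬(◇□(s → (¬p ∧ ¬s)) → □(s → (¬p ∧ ¬s))) ∧ q, w0
2. ¬(◇□(s → (¬p ∧ ¬s)) → □(s → (¬p ∧ ¬s))), w0   [∧-rule on 1]
3. q, w0   [∧-rule on 1]
4. ◇□(s → (¬p ∧ ¬s)), w0   [¬→-rule on 2]
5. ¬□(s → (¬p ∧ ¬s)), w0   [¬→-rule on 2]
6. □(s → (¬p ∧ ¬s)), w1   [◇-rule on 4: fresh world w1, w0Rw1]
7. s → (¬p ∧ ¬s), w0   [□-rule on 6 via w1Rw0]
8. s → (¬p ∧ ¬s), w1   [□-rule on 6 via w1Rw1]
9. ¬p ∧ ¬s, w0   [→-rule on 7 (branches; this branch)]
10. ¬p, w0   [∧-rule on 9]
11. ¬s, w0   [∧-rule on 9]
12. ¬p ∧ ¬s, w1   [→-rule on 8 (branches; this branch)]
13. ¬p, w1   [∧-rule on 12]
14. ¬s, w1   [∧-rule on 12]
15. ¬(s → (¬p ∧ ¬s)), w2   [¬□-rule on 5: fresh world w2, w0Rw2]
16. s, w2   [¬→-rule on 15]
17. ¬(¬p ∧ ¬s), w2   [¬→-rule on 15]
18. s → (¬p ∧ ¬s), w2   [□-rule on 6 via w1Rw2]
19. ¬p ∧ ¬s, w2   [→-rule on 18 (branches; this branch)]
20. ¬p, w2   [∧-rule on 19]
21. ¬s, w2   [∧-rule on 19]
Accessibility: w0Rw0, w0Rw1, w0Rw2, w1Rw0, w1Rw1, w1Rw2, w2Rw0, w2Rw1, w2Rw2
Branch closes: s and ¬s both at w2.
Every branch closes; the branch above is one of them.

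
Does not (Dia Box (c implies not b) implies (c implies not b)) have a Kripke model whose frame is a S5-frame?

1. not (Dia Box (c implies not b) implies (c implies not b)), 0
2. Dia Box (c implies not b), 0
3. not (c implies not b), 0
4. c, 0
5. b, 0
6. Box (c implies not b), 1
7. c implies not b, 0
8. c implies not b, 1
9. not b, 0
Accessibility: 0R0, 0R1, 1R0, 1R1
Branch closes: b and not b both at 0.
Every branch closes; the branch above is one of them.

Unsatisfiable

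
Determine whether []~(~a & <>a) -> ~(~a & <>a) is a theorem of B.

Tableau for the negation ~([]~(~a & <>a) -> ~(~a & <>a)):
1. ~([]~(~a & <>a) -> ~(~a & <>a)), 0
2. []~(~a & <>a), 0
3. ~a & <>a, 0
4. ~a, 0
5. <>a, 0
6. ~(~a & <>a), 0
7. ~<>a, 0
8. a, 1
9. ~(~a & <>a), 1
10. ~a, 1
Accessibility: 0R0, 0R1, 1R0, 1R1
Branch closes: a and ~a both at 1.
All branches of the negation close; one closing branch shown above.

Valid in B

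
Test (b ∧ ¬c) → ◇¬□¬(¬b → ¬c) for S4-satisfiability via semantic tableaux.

1. (b ∧ ¬c) → ◇¬□¬(¬b → ¬c), 0
2. ◇¬□¬(¬b → ¬c), 0   [→-rule on 1 (branches; this branch)]
3. ¬□¬(¬b → ¬c), 1   [◇-rule on 2: fresh world 1, 0R1]
4. ¬b → ¬c, 2   [¬□-rule on 3: fresh world 2, 1R2]
5. ¬c, 2   [→-rule on 4 (branches; this branch)]
Accessibility: 0R0, 0R1, 0R2, 1R1, 1R2, 2R2

Yes, satisfiable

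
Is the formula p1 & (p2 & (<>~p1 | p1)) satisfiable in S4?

Satisfiable (open branch found)

1. p1 & (p2 & (<>~p1 | p1)), u
2. p1, u   [&-rule on 1]
3. p2 & (<>~p1 | p1), u   [&-rule on 1]
4. p2, u   [&-rule on 3]
5. <>~p1 | p1, u   [&-rule on 3]
Accessibility: uRu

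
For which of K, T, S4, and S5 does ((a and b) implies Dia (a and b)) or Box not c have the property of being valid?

T, S4, S5

K-tableau for the negation not (((a and b) implies Dia (a and b)) or Box not c):
1. not (((a and b) implies Dia (a and b)) or Box not c), 0
2. not ((a and b) implies Dia (a and b)), 0   [neg-or-rule on 1]
3. not Box not c, 0   [neg-or-rule on 1]
4. a and b, 0   [neg-implies-rule on 2]
5. not Dia (a and b), 0   [neg-implies-rule on 2]
6. a, 0   [and-rule on 4]
7. b, 0   [and-rule on 4]
8. c, 1   [neg-Box-rule on 3: fresh world 1, 0R1]
9. not (a and b), 1   [neg-Dia-rule on 5 via 0R1]
10. not b, 1   [neg-and-rule on 9 (branches; this branch)]
Accessibility: 0R1
Complete open branch: countermodel on a K-frame, so not valid in K.
T-tableau for the negation not (((a and b) implies Dia (a and b)) or Box not c):
1. not (((a and b) implies Dia (a and b)) or Box not c), 0
2. not ((a and b) implies Dia (a and b)), 0   [neg-or-rule on 1]
3. not Box not c, 0   [neg-or-rule on 1]
4. a and b, 0   [neg-implies-rule on 2]
5. not Dia (a and b), 0   [neg-implies-rule on 2]
6. a, 0   [and-rule on 4]
7. b, 0   [and-rule on 4]
8. not (a and b), 0   [neg-Dia-rule on 5 via 0R0]
9. not b, 0   [neg-and-rule on 8 (branches; this branch)]
Accessibility: 0R0
Branch closes: b and not b both at 0.
Every branch closes (one shown): valid in T, hence also in S4, S5 (every theorem of T is a theorem of S4 and S5).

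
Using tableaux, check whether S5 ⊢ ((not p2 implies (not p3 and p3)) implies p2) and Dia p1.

Tableau for the negation not (((not p2 implies (not p3 and p3)) implies p2) and Dia p1):
1. not (((not p2 implies (not p3 and p3)) implies p2) and Dia p1), w0
2. not Dia p1, w0   [neg-and-rule on 1 (branches; this branch)]
3. not p1, w0   [neg-Dia-rule on 2 via w0Rw0]
Accessibility: w0Rw0
The negation has an open branch (countermodel exists).

No, not valid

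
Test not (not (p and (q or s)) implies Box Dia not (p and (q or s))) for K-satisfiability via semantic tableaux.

1. not (not (p and (q or s)) implies Box Dia not (p and (q or s))), u
2. not (p and (q or s)), u
3. not Box Dia not (p and (q or s)), u
4. not (q or s), u
5. not q, u
6. not s, u
7. not Dia not (p and (q or s)), v
Accessibility: uRv

Yes, satisfiable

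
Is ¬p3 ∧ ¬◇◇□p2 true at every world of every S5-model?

Not valid

Tableau for the negation ¬(¬p3 ∧ ¬◇◇□p2):
1. ¬(¬p3 ∧ ¬◇◇□p2), 0
2. ◇◇□p2, 0
3. ◇□p2, 1
4. □p2, 2
5. p2, 0
6. p2, 1
7. p2, 2
Accessibility: 0R0, 0R1, 0R2, 1R0, 1R1, 1R2, 2R0, 2R1, 2R2
The negation has an open branch (countermodel exists).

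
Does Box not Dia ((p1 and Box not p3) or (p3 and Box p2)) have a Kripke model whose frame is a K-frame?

Satisfiable (open branch found)

1. Box not Dia ((p1 and Box not p3) or (p3 and Box p2)), u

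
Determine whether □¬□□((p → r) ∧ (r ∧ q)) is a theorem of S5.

Tableau for the negation ¬□¬□□((p → r) ∧ (r ∧ q)):
1. ¬□¬□□((p → r) ∧ (r ∧ q)), w0
2. □□((p → r) ∧ (r ∧ q)), w1   [¬□-rule on 1: fresh world w1, w0Rw1]
3. □((p → r) ∧ (r ∧ q)), w0   [□-rule on 2 via w1Rw0]
4. □((p → r) ∧ (r ∧ q)), w1   [□-rule on 2 via w1Rw1]
5. (p → r) ∧ (r ∧ q), w0   [□-rule on 3 via w0Rw0]
6. p → r, w0   [∧-rule on 5]
7. r ∧ q, w0   [∧-rule on 5]
8. r, w0   [∧-rule on 7]
9. q, w0   [∧-rule on 7]
10. (p → r) ∧ (r ∧ q), w1   [□-rule on 3 via w0Rw1]
11. p → r, w1   [∧-rule on 10]
12. r ∧ q, w1   [∧-rule on 10]
13. r, w1   [∧-rule on 12]
14. q, w1   [∧-rule on 12]
Accessibility: w0Rw0, w0Rw1, w1Rw0, w1Rw1
The negation has an open branch (countermodel exists).

Not valid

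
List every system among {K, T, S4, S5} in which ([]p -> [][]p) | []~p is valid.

S4-tableau for the negation ~(([]p -> [][]p) | []~p):
1. ~(([]p -> [][]p) | []~p), w0
2. ~([]p -> [][]p), w0
3. ~[]~p, w0
4. []p, w0
5. ~[][]p, w0
6. p, w0
7. p, w1
8. ~[]p, w2
9. p, w2
10. ~p, w3
11. p, w3
Accessibility: w0Rw0, w0Rw1, w0Rw2, w0Rw3, w1Rw1, w2Rw2, w2Rw3, w3Rw3
Branch closes: p and ~p both at w3.
Every branch closes (one shown): valid in S4, hence also in S5 (every theorem of S4 is a theorem of S5).
T-tableau for the negation ~(([]p -> [][]p) | []~p):
1. ~(([]p -> [][]p) | []~p), w0
2. ~([]p -> [][]p), w0
3. ~[]~p, w0
4. []p, w0
5. ~[][]p, w0
6. p, w0
7. p, w1
8. ~[]p, w2
9. p, w2
10. ~p, w3
Accessibility: w0Rw0, w0Rw1, w0Rw2, w1Rw1, w2Rw2, w2Rw3, w3Rw3
Complete open branch: countermodel on a T-frame, so not valid in T, nor in K (the same frame is also a K-frame).

S4, S5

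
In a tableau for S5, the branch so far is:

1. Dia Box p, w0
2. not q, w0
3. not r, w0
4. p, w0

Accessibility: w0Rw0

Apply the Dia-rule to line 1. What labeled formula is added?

a fresh world w1 with w0Rw1, and Box p at w1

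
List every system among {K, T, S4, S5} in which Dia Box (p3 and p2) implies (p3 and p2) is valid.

S5

S5-tableau for the negation not (Dia Box (p3 and p2) implies (p3 and p2)):
1. not (Dia Box (p3 and p2) implies (p3 and p2)), 0
2. Dia Box (p3 and p2), 0   [neg-implies-rule on 1]
3. not (p3 and p2), 0   [neg-implies-rule on 1]
4. not p2, 0   [neg-and-rule on 3 (branches; this branch)]
5. Box (p3 and p2), 1   [Dia-rule on 2: fresh world 1, 0R1]
6. p3 and p2, 0   [Box-rule on 5 via 1R0]
7. p3, 0   [and-rule on 6]
8. p2, 0   [and-rule on 6]
Accessibility: 0R0, 0R1, 1R0, 1R1
Branch closes: p2 and not p2 both at 0.
Every branch closes (one shown): valid in S5.
S4-tableau for the negation not (Dia Box (p3 and p2) implies (p3 and p2)):
1. not (Dia Box (p3 and p2) implies (p3 and p2)), 0
2. Dia Box (p3 and p2), 0   [neg-implies-rule on 1]
3. not (p3 and p2), 0   [neg-implies-rule on 1]
4. not p2, 0   [neg-and-rule on 3 (branches; this branch)]
5. Box (p3 and p2), 1   [Dia-rule on 2: fresh world 1, 0R1]
6. p3 and p2, 1   [Box-rule on 5 via 1R1]
7. p3, 1   [and-rule on 6]
8. p2, 1   [and-rule on 6]
Accessibility: 0R0, 0R1, 1R1
Complete open branch: countermodel on an S4-frame, so not valid in S4, nor in K, T (the same frame is also a K-frame and a T-frame).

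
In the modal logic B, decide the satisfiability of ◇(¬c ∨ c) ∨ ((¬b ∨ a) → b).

Satisfiable (open branch found)

1. ◇(¬c ∨ c) ∨ ((¬b ∨ a) → b), u
2. (¬b ∨ a) → b, u
3. b, u
Accessibility: uRu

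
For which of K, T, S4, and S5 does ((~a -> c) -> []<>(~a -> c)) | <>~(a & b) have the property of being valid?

T, S4, S5

T-tableau for the negation ~(((~a -> c) -> []<>(~a -> c)) | <>~(a & b)):
1. ~(((~a -> c) -> []<>(~a -> c)) | <>~(a & b)), 0
2. ~((~a -> c) -> []<>(~a -> c)), 0
3. ~<>~(a & b), 0
4. ~a -> c, 0
5. ~[]<>(~a -> c), 0
6. a & b, 0
7. a, 0
8. b, 0
9. c, 0
10. ~<>(~a -> c), 1
11. a & b, 1
12. a, 1
13. b, 1
14. ~(~a -> c), 1
15. ~a, 1
16. ~c, 1
Accessibility: 0R0, 0R1, 1R1
Branch closes: a and ~a both at 1.
Every branch closes (one shown): valid in T, hence also in S4, S5 (every theorem of T is a theorem of S4 and S5).
K-tableau for the negation ~(((~a -> c) -> []<>(~a -> c)) | <>~(a & b)):
1. ~(((~a -> c) -> []<>(~a -> c)) | <>~(a & b)), 0
2. ~((~a -> c) -> []<>(~a -> c)), 0
3. ~<>~(a & b), 0
4. ~a -> c, 0
5. ~[]<>(~a -> c), 0
6. c, 0
7. ~<>(~a -> c), 1
8. a & b, 1
9. a, 1
10. b, 1
Accessibility: 0R1
Complete open branch: countermodel on a K-frame, so not valid in K.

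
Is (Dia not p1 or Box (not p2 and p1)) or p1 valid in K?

Tableau for the negation not ((Dia not p1 or Box (not p2 and p1)) or p1):
1. not ((Dia not p1 or Box (not p2 and p1)) or p1), 0
2. not (Dia not p1 or Box (not p2 and p1)), 0
3. not p1, 0
4. not Dia not p1, 0
5. not Box (not p2 and p1), 0
6. not (not p2 and p1), 1
7. p1, 1
8. p2, 1
Accessibility: 0R1
The negation has an open branch (countermodel exists).

Not valid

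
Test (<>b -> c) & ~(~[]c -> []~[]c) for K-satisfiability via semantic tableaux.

1. (<>b -> c) & ~(~[]c -> []~[]c), u
2. <>b -> c, u
3. ~(~[]c -> []~[]c), u
4. ~[]c, u
5. ~[]~[]c, u
6. c, u
7. ~c, v
8. []c, w
Accessibility: uRv, uRw

Satisfiable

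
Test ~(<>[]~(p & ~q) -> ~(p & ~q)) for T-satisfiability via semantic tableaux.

Yes, satisfiable

1. ~(<>[]~(p & ~q) -> ~(p & ~q)), u
2. <>[]~(p & ~q), u
3. p & ~q, u
4. p, u
5. ~q, u
6. []~(p & ~q), v
7. ~(p & ~q), v
8. q, v
Accessibility: uRu, uRv, vRv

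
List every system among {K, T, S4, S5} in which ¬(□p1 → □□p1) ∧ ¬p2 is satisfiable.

T-tableau for the formula:
1. ¬(□p1 → □□p1) ∧ ¬p2, w0
2. ¬(□p1 → □□p1), w0
3. ¬p2, w0
4. □p1, w0
5. ¬□□p1, w0
6. p1, w0
7. ¬□p1, w1
8. p1, w1
9. ¬p1, w2
Accessibility: w0Rw0, w0Rw1, w1Rw1, w1Rw2, w2Rw2
Complete open branch: satisfiable in T, hence also in K (this T-model is also a K-model).
S4-tableau for the formula:
1. ¬(□p1 → □□p1) ∧ ¬p2, w0
2. ¬(□p1 → □□p1), w0
3. ¬p2, w0
4. □p1, w0
5. ¬□□p1, w0
6. p1, w0
7. ¬□p1, w1
8. p1, w1
9. ¬p1, w2
10. p1, w2
Accessibility: w0Rw0, w0Rw1, w0Rw2, w1Rw1, w1Rw2, w2Rw2
Branch closes: p1 and ¬p1 both at w2.
Every branch closes (one shown): unsatisfiable in S4, hence also in S5 (every S5-frame is an S4-frame).

K, T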